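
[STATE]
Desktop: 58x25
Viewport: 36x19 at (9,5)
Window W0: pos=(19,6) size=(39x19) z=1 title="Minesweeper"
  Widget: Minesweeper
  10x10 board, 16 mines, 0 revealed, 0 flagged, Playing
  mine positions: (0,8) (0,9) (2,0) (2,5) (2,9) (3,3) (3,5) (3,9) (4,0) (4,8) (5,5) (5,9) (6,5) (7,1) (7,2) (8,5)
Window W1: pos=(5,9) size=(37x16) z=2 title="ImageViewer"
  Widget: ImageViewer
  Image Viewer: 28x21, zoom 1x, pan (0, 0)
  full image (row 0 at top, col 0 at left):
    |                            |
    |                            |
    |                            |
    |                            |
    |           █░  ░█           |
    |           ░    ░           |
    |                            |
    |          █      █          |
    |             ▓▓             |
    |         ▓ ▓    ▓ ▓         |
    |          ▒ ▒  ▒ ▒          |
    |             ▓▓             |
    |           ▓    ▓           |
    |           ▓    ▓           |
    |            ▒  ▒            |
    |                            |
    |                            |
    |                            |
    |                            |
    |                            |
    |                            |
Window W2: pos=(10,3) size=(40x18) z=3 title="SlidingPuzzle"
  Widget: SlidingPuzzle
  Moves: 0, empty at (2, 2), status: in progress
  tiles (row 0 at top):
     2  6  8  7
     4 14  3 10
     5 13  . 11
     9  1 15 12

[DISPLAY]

 ┠──────────────────────────────────
 ┃┌────┬────┬────┬────┐             
 ┃│  2 │  6 │  8 │  7 │             
 ┃├────┼────┼────┼────┤             
━┃│  4 │ 14 │  3 │ 10 │             
a┃├────┼────┼────┼────┤             
─┃│  5 │ 13 │    │ 11 │             
 ┃├────┼────┼────┼────┤             
 ┃│  9 │  1 │ 15 │ 12 │             
 ┃└────┴────┴────┴────┘             
 ┃Moves: 0                          
 ┃                                  
 ┃                                  
 ┃                                  
 ┃                                  
 ┗━━━━━━━━━━━━━━━━━━━━━━━━━━━━━━━━━━
      ▓ ▓    ▓ ▓                ┃   
       ▒ ▒  ▒ ▒                 ┃   
          ▓▓                    ┃   


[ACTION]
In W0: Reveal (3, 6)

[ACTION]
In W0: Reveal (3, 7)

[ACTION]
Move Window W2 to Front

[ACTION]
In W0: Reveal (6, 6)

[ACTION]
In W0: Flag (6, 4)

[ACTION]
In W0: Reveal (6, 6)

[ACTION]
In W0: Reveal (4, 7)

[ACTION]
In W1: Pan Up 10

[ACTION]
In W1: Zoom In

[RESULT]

 ┠──────────────────────────────────
 ┃┌────┬────┬────┬────┐             
 ┃│  2 │  6 │  8 │  7 │             
 ┃├────┼────┼────┼────┤             
━┃│  4 │ 14 │  3 │ 10 │             
a┃├────┼────┼────┼────┤             
─┃│  5 │ 13 │    │ 11 │             
 ┃├────┼────┼────┼────┤             
 ┃│  9 │  1 │ 15 │ 12 │             
 ┃└────┴────┴────┴────┘             
 ┃Moves: 0                          
 ┃                                  
 ┃                                  
 ┃                                  
 ┃                                  
 ┗━━━━━━━━━━━━━━━━━━━━━━━━━━━━━━━━━━
                   ██░░    ░░██ ┃   
                   ░░        ░░ ┃   
                   ░░        ░░ ┃   


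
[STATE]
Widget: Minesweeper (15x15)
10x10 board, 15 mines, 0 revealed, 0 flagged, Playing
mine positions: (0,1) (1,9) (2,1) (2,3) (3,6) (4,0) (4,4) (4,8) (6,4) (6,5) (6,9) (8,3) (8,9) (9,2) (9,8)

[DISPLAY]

■■■■■■■■■■     
■■■■■■■■■■     
■■■■■■■■■■     
■■■■■■■■■■     
■■■■■■■■■■     
■■■■■■■■■■     
■■■■■■■■■■     
■■■■■■■■■■     
■■■■■■■■■■     
■■■■■■■■■■     
               
               
               
               
               


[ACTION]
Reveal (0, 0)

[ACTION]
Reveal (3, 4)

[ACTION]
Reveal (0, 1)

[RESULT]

1✹■■■■■■■■     
■■■■■■■■■✹     
■✹■✹■■■■■■     
■■■■2■✹■■■     
✹■■■✹■■■✹■     
■■■■■■■■■■     
■■■■✹✹■■■✹     
■■■■■■■■■■     
■■■✹■■■■■✹     
■■✹■■■■■✹■     
               
               
               
               
               


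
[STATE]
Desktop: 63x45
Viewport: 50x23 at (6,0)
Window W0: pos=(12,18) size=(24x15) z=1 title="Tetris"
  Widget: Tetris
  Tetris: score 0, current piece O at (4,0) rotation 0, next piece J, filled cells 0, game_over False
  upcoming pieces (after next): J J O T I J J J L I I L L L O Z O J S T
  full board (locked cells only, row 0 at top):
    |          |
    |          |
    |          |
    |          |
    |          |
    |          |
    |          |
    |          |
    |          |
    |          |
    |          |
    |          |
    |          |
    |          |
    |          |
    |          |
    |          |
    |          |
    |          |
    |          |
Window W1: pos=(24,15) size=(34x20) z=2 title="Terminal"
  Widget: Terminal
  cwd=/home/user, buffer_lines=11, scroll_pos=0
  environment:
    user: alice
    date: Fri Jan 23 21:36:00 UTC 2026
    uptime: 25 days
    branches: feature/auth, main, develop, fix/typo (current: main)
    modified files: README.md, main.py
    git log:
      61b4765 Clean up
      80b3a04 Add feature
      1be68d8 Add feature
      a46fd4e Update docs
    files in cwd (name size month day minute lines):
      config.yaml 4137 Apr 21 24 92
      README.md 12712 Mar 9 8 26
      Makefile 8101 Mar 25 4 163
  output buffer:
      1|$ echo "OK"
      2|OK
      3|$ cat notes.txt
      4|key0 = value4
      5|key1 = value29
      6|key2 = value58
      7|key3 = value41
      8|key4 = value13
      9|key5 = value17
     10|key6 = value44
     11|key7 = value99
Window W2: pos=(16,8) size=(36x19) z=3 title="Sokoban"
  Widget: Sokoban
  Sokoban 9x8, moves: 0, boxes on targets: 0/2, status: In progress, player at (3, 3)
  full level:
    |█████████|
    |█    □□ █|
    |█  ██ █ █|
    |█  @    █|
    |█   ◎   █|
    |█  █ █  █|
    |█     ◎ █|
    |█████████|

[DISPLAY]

                                                  
                                                  
                                                  
                                                  
                                                  
                                                  
                                                  
                                                  
          ┏━━━━━━━━━━━━━━━━━━━━━━━━━━━━━━━━━━┓    
          ┃ Sokoban                          ┃    
          ┠──────────────────────────────────┨    
          ┃█████████                         ┃    
          ┃█    □□ █                         ┃    
          ┃█  ██ █ █                         ┃    
          ┃█  @    █                         ┃    
          ┃█   ◎   █                         ┃━━━━
          ┃█  █ █  █                         ┃    
          ┃█     ◎ █                         ┃────
      ┏━━━┃█████████                         ┃    
      ┃ Te┃Moves: 0  0/2                     ┃    
      ┠───┃                                  ┃    
      ┃   ┃                                  ┃    
      ┃   ┃                                  ┃    


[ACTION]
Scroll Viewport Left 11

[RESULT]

                                                  
                                                  
                                                  
                                                  
                                                  
                                                  
                                                  
                                                  
                ┏━━━━━━━━━━━━━━━━━━━━━━━━━━━━━━━━━
                ┃ Sokoban                         
                ┠─────────────────────────────────
                ┃█████████                        
                ┃█    □□ █                        
                ┃█  ██ █ █                        
                ┃█  @    █                        
                ┃█   ◎   █                        
                ┃█  █ █  █                        
                ┃█     ◎ █                        
            ┏━━━┃█████████                        
            ┃ Te┃Moves: 0  0/2                    
            ┠───┃                                 
            ┃   ┃                                 
            ┃   ┃                                 


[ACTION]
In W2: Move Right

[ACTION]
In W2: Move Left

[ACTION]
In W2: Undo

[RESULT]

                                                  
                                                  
                                                  
                                                  
                                                  
                                                  
                                                  
                                                  
                ┏━━━━━━━━━━━━━━━━━━━━━━━━━━━━━━━━━
                ┃ Sokoban                         
                ┠─────────────────────────────────
                ┃█████████                        
                ┃█    □□ █                        
                ┃█  ██ █ █                        
                ┃█   @   █                        
                ┃█   ◎   █                        
                ┃█  █ █  █                        
                ┃█     ◎ █                        
            ┏━━━┃█████████                        
            ┃ Te┃Moves: 1  0/2                    
            ┠───┃                                 
            ┃   ┃                                 
            ┃   ┃                                 


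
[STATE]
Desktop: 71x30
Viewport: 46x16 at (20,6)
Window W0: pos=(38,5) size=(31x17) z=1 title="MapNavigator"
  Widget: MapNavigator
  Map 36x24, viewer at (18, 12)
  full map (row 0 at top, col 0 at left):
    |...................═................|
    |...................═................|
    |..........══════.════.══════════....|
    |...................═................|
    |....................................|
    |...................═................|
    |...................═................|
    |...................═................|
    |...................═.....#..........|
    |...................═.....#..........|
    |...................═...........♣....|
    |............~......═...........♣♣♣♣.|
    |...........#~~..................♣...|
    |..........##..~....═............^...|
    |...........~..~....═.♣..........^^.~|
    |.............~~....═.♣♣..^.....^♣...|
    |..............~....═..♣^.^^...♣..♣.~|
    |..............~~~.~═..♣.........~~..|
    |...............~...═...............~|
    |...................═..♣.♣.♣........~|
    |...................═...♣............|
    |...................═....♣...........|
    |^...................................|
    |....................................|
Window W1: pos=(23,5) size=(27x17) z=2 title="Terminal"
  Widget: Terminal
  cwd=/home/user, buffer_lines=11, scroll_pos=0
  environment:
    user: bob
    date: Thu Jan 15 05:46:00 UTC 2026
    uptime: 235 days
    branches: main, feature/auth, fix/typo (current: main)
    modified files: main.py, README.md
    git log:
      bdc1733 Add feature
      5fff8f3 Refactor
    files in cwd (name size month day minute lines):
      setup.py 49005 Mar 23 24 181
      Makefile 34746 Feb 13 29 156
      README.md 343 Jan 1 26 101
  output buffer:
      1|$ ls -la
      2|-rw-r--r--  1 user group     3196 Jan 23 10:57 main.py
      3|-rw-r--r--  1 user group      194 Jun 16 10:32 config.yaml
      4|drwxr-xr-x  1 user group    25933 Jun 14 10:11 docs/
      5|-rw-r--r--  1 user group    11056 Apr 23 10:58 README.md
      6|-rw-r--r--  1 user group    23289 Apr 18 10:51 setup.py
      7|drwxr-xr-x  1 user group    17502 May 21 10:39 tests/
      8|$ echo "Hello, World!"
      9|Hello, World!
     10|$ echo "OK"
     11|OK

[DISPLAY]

   ┃ Terminal                ┃or              
   ┠─────────────────────────┨────────────────
   ┃$ ls -la                 ┃....═...........
   ┃-rw-r--r--  1 user group ┃....═...........
   ┃-rw-r--r--  1 user group ┃....═.....#.....
   ┃drwxr-xr-x  1 user group ┃....═.....#.....
   ┃-rw-r--r--  1 user group ┃....═...........
   ┃-rw-r--r--  1 user group ┃....═...........
   ┃drwxr-xr-x  1 user group ┃...@............
   ┃$ echo "Hello, World!"   ┃....═...........
   ┃Hello, World!            ┃....═.♣.........
   ┃$ echo "OK"              ┃....═.♣♣..^.....
   ┃OK                       ┃....═..♣^.^^...♣
   ┃$ █                      ┃~~.~═..♣........
   ┃                         ┃~...═...........
   ┗━━━━━━━━━━━━━━━━━━━━━━━━━┛━━━━━━━━━━━━━━━━


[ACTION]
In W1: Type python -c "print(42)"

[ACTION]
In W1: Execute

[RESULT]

   ┃ Terminal                ┃or              
   ┠─────────────────────────┨────────────────
   ┃-rw-r--r--  1 user group ┃....═...........
   ┃-rw-r--r--  1 user group ┃....═...........
   ┃drwxr-xr-x  1 user group ┃....═.....#.....
   ┃-rw-r--r--  1 user group ┃....═.....#.....
   ┃-rw-r--r--  1 user group ┃....═...........
   ┃drwxr-xr-x  1 user group ┃....═...........
   ┃$ echo "Hello, World!"   ┃...@............
   ┃Hello, World!            ┃....═...........
   ┃$ echo "OK"              ┃....═.♣.........
   ┃OK                       ┃....═.♣♣..^.....
   ┃$ python -c "print(42)"  ┃....═..♣^.^^...♣
   ┃42                       ┃~~.~═..♣........
   ┃$ █                      ┃~...═...........
   ┗━━━━━━━━━━━━━━━━━━━━━━━━━┛━━━━━━━━━━━━━━━━


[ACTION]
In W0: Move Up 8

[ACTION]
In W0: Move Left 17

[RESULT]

   ┃ Terminal                ┃or              
   ┠─────────────────────────┨────────────────
   ┃-rw-r--r--  1 user group ┃                
   ┃-rw-r--r--  1 user group ┃                
   ┃drwxr-xr-x  1 user group ┃  ..............
   ┃-rw-r--r--  1 user group ┃  ..............
   ┃-rw-r--r--  1 user group ┃  ..........════
   ┃drwxr-xr-x  1 user group ┃  ..............
   ┃$ echo "Hello, World!"   ┃  .@............
   ┃Hello, World!            ┃  ..............
   ┃$ echo "OK"              ┃  ..............
   ┃OK                       ┃  ..............
   ┃$ python -c "print(42)"  ┃  ..............
   ┃42                       ┃  ..............
   ┃$ █                      ┃  ..............
   ┗━━━━━━━━━━━━━━━━━━━━━━━━━┛━━━━━━━━━━━━━━━━


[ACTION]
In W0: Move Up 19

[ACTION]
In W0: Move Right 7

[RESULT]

   ┃ Terminal                ┃or              
   ┠─────────────────────────┨────────────────
   ┃-rw-r--r--  1 user group ┃                
   ┃-rw-r--r--  1 user group ┃                
   ┃drwxr-xr-x  1 user group ┃                
   ┃-rw-r--r--  1 user group ┃                
   ┃-rw-r--r--  1 user group ┃                
   ┃drwxr-xr-x  1 user group ┃                
   ┃$ echo "Hello, World!"   ┃...@..........═.
   ┃Hello, World!            ┃..............═.
   ┃$ echo "OK"              ┃.....══════.════
   ┃OK                       ┃..............═.
   ┃$ python -c "print(42)"  ┃................
   ┃42                       ┃..............═.
   ┃$ █                      ┃..............═.
   ┗━━━━━━━━━━━━━━━━━━━━━━━━━┛━━━━━━━━━━━━━━━━


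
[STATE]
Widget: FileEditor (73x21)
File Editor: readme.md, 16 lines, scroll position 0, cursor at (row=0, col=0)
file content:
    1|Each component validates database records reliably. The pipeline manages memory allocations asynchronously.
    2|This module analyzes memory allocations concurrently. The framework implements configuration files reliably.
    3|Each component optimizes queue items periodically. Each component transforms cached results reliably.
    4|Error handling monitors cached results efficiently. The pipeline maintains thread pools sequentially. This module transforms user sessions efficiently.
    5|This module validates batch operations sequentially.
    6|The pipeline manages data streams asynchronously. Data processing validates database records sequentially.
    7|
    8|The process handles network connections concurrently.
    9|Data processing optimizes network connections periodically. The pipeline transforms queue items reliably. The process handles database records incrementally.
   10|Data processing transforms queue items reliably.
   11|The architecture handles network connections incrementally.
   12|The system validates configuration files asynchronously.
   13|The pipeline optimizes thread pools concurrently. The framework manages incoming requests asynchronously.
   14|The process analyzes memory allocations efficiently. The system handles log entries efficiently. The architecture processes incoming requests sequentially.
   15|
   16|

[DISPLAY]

█ach component validates database records reliably. The pipeline manages▲
This module analyzes memory allocations concurrently. The framework impl█
Each component optimizes queue items periodically. Each component transf░
Error handling monitors cached results efficiently. The pipeline maintai░
This module validates batch operations sequentially.                    ░
The pipeline manages data streams asynchronously. Data processing valida░
                                                                        ░
The process handles network connections concurrently.                   ░
Data processing optimizes network connections periodically. The pipeline░
Data processing transforms queue items reliably.                        ░
The architecture handles network connections incrementally.             ░
The system validates configuration files asynchronously.                ░
The pipeline optimizes thread pools concurrently. The framework manages ░
The process analyzes memory allocations efficiently. The system handles ░
                                                                        ░
                                                                        ░
                                                                        ░
                                                                        ░
                                                                        ░
                                                                        ░
                                                                        ▼


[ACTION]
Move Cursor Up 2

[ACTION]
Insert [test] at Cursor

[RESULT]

test█ach component validates database records reliably. The pipeline man▲
This module analyzes memory allocations concurrently. The framework impl█
Each component optimizes queue items periodically. Each component transf░
Error handling monitors cached results efficiently. The pipeline maintai░
This module validates batch operations sequentially.                    ░
The pipeline manages data streams asynchronously. Data processing valida░
                                                                        ░
The process handles network connections concurrently.                   ░
Data processing optimizes network connections periodically. The pipeline░
Data processing transforms queue items reliably.                        ░
The architecture handles network connections incrementally.             ░
The system validates configuration files asynchronously.                ░
The pipeline optimizes thread pools concurrently. The framework manages ░
The process analyzes memory allocations efficiently. The system handles ░
                                                                        ░
                                                                        ░
                                                                        ░
                                                                        ░
                                                                        ░
                                                                        ░
                                                                        ▼


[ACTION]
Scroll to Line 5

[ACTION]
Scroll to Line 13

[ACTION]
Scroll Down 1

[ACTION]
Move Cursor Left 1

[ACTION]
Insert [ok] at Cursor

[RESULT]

tesok█Each component validates database records reliably. The pipeline m▲
This module analyzes memory allocations concurrently. The framework impl█
Each component optimizes queue items periodically. Each component transf░
Error handling monitors cached results efficiently. The pipeline maintai░
This module validates batch operations sequentially.                    ░
The pipeline manages data streams asynchronously. Data processing valida░
                                                                        ░
The process handles network connections concurrently.                   ░
Data processing optimizes network connections periodically. The pipeline░
Data processing transforms queue items reliably.                        ░
The architecture handles network connections incrementally.             ░
The system validates configuration files asynchronously.                ░
The pipeline optimizes thread pools concurrently. The framework manages ░
The process analyzes memory allocations efficiently. The system handles ░
                                                                        ░
                                                                        ░
                                                                        ░
                                                                        ░
                                                                        ░
                                                                        ░
                                                                        ▼


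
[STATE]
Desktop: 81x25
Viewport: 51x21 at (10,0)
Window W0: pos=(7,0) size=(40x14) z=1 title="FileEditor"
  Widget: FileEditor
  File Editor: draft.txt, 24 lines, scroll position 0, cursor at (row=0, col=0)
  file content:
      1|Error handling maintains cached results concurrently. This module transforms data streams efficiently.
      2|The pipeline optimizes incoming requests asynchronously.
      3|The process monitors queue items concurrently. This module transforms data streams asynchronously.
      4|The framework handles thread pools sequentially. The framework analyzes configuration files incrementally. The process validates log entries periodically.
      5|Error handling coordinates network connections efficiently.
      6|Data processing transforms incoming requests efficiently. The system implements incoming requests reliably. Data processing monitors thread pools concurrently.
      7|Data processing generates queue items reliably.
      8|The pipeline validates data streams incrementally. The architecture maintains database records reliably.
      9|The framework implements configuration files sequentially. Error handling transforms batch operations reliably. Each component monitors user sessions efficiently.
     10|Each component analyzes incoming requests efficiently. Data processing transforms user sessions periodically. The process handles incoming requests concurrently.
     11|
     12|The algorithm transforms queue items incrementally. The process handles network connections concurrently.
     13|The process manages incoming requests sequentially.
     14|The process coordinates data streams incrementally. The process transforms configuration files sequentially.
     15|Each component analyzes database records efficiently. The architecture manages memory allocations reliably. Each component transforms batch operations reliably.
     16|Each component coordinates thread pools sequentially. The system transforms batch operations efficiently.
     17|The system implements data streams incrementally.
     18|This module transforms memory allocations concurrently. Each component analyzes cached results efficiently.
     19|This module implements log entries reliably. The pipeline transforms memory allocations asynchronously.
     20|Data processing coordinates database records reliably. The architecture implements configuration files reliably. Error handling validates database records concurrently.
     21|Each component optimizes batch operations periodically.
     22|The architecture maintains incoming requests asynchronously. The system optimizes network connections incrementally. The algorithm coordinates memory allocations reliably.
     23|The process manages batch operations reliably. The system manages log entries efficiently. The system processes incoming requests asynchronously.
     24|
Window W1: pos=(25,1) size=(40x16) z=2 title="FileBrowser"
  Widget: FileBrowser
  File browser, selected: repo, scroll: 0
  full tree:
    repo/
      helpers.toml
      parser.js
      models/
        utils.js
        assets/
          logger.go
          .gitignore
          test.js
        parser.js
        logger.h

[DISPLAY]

━━━━━━━━━━━━━━━━━━━━━━━━━━━━━━━━━━━━┓              
ileEditor      ┏━━━━━━━━━━━━━━━━━━━━━━━━━━━━━━━━━━━
───────────────┃ FileBrowser                       
ror handling ma┠───────────────────────────────────
e pipeline opti┃> [-] repo/                        
e process monit┃    helpers.toml                   
e framework han┃    parser.js                      
ror handling co┃    [+] models/                    
ta processing t┃                                   
ta processing g┃                                   
e pipeline vali┃                                   
e framework imp┃                                   
ch component an┃                                   
━━━━━━━━━━━━━━━┃                                   
               ┃                                   
               ┃                                   
               ┗━━━━━━━━━━━━━━━━━━━━━━━━━━━━━━━━━━━
                                                   
                                                   
                                                   
                                                   


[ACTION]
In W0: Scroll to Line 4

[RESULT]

━━━━━━━━━━━━━━━━━━━━━━━━━━━━━━━━━━━━┓              
ileEditor      ┏━━━━━━━━━━━━━━━━━━━━━━━━━━━━━━━━━━━
───────────────┃ FileBrowser                       
e framework han┠───────────────────────────────────
ror handling co┃> [-] repo/                        
ta processing t┃    helpers.toml                   
ta processing g┃    parser.js                      
e pipeline vali┃    [+] models/                    
e framework imp┃                                   
ch component an┃                                   
               ┃                                   
e algorithm tra┃                                   
e process manag┃                                   
━━━━━━━━━━━━━━━┃                                   
               ┃                                   
               ┃                                   
               ┗━━━━━━━━━━━━━━━━━━━━━━━━━━━━━━━━━━━
                                                   
                                                   
                                                   
                                                   


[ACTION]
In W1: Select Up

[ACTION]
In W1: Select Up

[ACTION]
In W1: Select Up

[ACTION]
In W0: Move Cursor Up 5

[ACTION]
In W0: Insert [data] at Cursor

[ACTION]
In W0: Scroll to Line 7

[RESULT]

━━━━━━━━━━━━━━━━━━━━━━━━━━━━━━━━━━━━┓              
ileEditor      ┏━━━━━━━━━━━━━━━━━━━━━━━━━━━━━━━━━━━
───────────────┃ FileBrowser                       
ta processing g┠───────────────────────────────────
e pipeline vali┃> [-] repo/                        
e framework imp┃    helpers.toml                   
ch component an┃    parser.js                      
               ┃    [+] models/                    
e algorithm tra┃                                   
e process manag┃                                   
e process coord┃                                   
ch component an┃                                   
ch component co┃                                   
━━━━━━━━━━━━━━━┃                                   
               ┃                                   
               ┃                                   
               ┗━━━━━━━━━━━━━━━━━━━━━━━━━━━━━━━━━━━
                                                   
                                                   
                                                   
                                                   


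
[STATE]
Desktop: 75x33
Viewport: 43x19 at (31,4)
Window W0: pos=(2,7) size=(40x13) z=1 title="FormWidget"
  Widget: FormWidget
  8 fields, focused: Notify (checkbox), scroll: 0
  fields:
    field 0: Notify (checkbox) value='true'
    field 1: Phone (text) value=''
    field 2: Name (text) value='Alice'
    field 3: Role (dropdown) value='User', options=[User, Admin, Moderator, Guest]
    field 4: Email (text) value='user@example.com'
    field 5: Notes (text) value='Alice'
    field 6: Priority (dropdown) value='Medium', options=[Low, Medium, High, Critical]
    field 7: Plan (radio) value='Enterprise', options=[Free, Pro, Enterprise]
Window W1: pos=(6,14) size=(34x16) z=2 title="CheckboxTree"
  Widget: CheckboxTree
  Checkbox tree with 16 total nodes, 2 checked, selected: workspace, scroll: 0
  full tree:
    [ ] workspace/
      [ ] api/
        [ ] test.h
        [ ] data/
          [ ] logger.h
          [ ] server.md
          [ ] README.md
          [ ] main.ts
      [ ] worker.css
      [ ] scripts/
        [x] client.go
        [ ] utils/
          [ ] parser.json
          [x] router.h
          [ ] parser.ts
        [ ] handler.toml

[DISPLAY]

                                           
                                           
                                           
━━━━━━━━━━┓                                
          ┃                                
──────────┨                                
          ┃                                
         ]┃                                
         ]┃                                
        ▼]┃                                
━━━━━━━━┓]┃                                
        ┃]┃                                
────────┨]┃                                
        ┃E┃                                
        ┃ ┃                                
        ┃━┛                                
        ┃                                  
        ┃                                  
        ┃                                  


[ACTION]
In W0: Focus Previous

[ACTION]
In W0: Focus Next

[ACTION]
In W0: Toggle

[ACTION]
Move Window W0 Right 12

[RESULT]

                                           
                                           
                                           
━━━━━━━━━━━━━━━━━━━━━━┓                    
                      ┃                    
──────────────────────┨                    
]                     ┃                    
                     ]┃                    
lice                 ]┃                    
ser                 ▼]┃                    
━━━━━━━━┓le.com      ]┃                    
        ┃            ]┃                    
────────┨           ▼]┃                    
        ┃ ) Pro  (●) E┃                    
        ┃             ┃                    
        ┃━━━━━━━━━━━━━┛                    
        ┃                                  
        ┃                                  
        ┃                                  


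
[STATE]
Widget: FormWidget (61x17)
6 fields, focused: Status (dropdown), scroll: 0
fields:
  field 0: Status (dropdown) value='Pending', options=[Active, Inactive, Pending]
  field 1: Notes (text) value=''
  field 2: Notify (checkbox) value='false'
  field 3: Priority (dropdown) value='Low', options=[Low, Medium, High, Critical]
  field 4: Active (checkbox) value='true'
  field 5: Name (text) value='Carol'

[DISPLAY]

> Status:     [Pending                                     ▼]
  Notes:      [                                             ]
  Notify:     [ ]                                            
  Priority:   [Low                                         ▼]
  Active:     [x]                                            
  Name:       [Carol                                        ]
                                                             
                                                             
                                                             
                                                             
                                                             
                                                             
                                                             
                                                             
                                                             
                                                             
                                                             


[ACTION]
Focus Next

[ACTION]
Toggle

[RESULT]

  Status:     [Pending                                     ▼]
> Notes:      [                                             ]
  Notify:     [ ]                                            
  Priority:   [Low                                         ▼]
  Active:     [x]                                            
  Name:       [Carol                                        ]
                                                             
                                                             
                                                             
                                                             
                                                             
                                                             
                                                             
                                                             
                                                             
                                                             
                                                             


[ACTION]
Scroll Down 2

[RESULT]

  Notify:     [ ]                                            
  Priority:   [Low                                         ▼]
  Active:     [x]                                            
  Name:       [Carol                                        ]
                                                             
                                                             
                                                             
                                                             
                                                             
                                                             
                                                             
                                                             
                                                             
                                                             
                                                             
                                                             
                                                             


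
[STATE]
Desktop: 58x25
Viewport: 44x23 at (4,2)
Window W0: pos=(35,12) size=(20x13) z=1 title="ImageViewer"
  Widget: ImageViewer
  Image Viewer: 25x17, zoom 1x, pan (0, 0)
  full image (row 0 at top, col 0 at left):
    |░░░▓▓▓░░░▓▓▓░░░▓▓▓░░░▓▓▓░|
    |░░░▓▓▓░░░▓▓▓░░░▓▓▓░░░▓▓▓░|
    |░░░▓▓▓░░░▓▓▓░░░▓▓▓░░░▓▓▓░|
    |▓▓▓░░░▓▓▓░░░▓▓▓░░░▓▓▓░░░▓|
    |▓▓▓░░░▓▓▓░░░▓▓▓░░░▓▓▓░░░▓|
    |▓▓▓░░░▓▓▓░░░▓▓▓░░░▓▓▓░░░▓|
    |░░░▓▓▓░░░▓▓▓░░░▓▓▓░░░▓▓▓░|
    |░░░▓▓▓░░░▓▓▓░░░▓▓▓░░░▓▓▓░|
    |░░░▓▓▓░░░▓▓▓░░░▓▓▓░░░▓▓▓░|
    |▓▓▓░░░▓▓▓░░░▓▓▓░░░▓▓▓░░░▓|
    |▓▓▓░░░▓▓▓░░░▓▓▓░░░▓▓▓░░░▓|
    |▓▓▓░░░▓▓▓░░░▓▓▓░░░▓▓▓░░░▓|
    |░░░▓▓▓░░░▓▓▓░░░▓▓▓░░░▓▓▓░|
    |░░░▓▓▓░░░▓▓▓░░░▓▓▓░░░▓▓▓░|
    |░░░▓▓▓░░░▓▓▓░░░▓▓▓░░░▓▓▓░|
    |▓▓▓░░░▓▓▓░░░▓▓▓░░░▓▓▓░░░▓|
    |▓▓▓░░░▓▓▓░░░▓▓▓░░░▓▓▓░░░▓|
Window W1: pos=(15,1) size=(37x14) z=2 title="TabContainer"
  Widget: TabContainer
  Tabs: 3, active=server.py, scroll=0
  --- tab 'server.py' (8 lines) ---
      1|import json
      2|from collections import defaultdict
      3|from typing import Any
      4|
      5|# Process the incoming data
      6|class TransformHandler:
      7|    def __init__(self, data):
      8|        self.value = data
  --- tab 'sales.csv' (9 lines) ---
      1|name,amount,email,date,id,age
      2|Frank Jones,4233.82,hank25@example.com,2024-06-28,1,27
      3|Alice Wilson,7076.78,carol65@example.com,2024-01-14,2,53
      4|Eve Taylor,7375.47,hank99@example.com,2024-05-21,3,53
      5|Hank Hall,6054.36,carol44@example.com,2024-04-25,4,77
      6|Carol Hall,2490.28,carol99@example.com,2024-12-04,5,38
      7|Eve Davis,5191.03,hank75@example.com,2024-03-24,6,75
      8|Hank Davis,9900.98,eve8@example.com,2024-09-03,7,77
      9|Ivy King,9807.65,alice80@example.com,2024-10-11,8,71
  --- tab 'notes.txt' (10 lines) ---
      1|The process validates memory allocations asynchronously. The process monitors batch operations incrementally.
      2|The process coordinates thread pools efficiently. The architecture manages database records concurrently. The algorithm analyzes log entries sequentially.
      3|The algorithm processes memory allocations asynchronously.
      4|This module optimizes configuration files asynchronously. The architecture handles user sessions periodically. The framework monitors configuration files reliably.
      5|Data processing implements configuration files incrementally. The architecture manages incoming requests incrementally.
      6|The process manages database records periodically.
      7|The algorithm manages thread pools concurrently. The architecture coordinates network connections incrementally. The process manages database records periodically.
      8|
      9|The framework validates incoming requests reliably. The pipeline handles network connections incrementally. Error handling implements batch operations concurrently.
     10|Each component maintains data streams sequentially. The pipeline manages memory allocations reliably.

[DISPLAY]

           ┃ TabContainer                   
           ┠────────────────────────────────
           ┃[server.py]│ sales.csv │ notes.t
           ┃────────────────────────────────
           ┃import json                     
           ┃from collections import defaultd
           ┃from typing import Any          
           ┃                                
           ┃# Process the incoming data     
           ┃class TransformHandler:         
           ┃    def __init__(self, data):   
           ┃        self.value = data       
           ┗━━━━━━━━━━━━━━━━━━━━━━━━━━━━━━━━
                               ┃░░░▓▓▓░░░▓▓▓
                               ┃░░░▓▓▓░░░▓▓▓
                               ┃░░░▓▓▓░░░▓▓▓
                               ┃▓▓▓░░░▓▓▓░░░
                               ┃▓▓▓░░░▓▓▓░░░
                               ┃▓▓▓░░░▓▓▓░░░
                               ┃░░░▓▓▓░░░▓▓▓
                               ┃░░░▓▓▓░░░▓▓▓
                               ┃░░░▓▓▓░░░▓▓▓
                               ┗━━━━━━━━━━━━


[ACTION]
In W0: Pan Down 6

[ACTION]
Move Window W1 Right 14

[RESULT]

                 ┃ TabContainer             
                 ┠──────────────────────────
                 ┃[server.py]│ sales.csv │ n
                 ┃──────────────────────────
                 ┃import json               
                 ┃from collections import de
                 ┃from typing import Any    
                 ┃                          
                 ┃# Process the incoming dat
                 ┃class TransformHandler:   
                 ┃    def __init__(self, dat
                 ┃        self.value = data 
                 ┗━━━━━━━━━━━━━━━━━━━━━━━━━━
                               ┃░░░▓▓▓░░░▓▓▓
                               ┃░░░▓▓▓░░░▓▓▓
                               ┃░░░▓▓▓░░░▓▓▓
                               ┃▓▓▓░░░▓▓▓░░░
                               ┃▓▓▓░░░▓▓▓░░░
                               ┃▓▓▓░░░▓▓▓░░░
                               ┃░░░▓▓▓░░░▓▓▓
                               ┃░░░▓▓▓░░░▓▓▓
                               ┃░░░▓▓▓░░░▓▓▓
                               ┗━━━━━━━━━━━━


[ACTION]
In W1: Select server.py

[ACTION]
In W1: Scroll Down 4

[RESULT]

                 ┃ TabContainer             
                 ┠──────────────────────────
                 ┃[server.py]│ sales.csv │ n
                 ┃──────────────────────────
                 ┃# Process the incoming dat
                 ┃class TransformHandler:   
                 ┃    def __init__(self, dat
                 ┃        self.value = data 
                 ┃                          
                 ┃                          
                 ┃                          
                 ┃                          
                 ┗━━━━━━━━━━━━━━━━━━━━━━━━━━
                               ┃░░░▓▓▓░░░▓▓▓
                               ┃░░░▓▓▓░░░▓▓▓
                               ┃░░░▓▓▓░░░▓▓▓
                               ┃▓▓▓░░░▓▓▓░░░
                               ┃▓▓▓░░░▓▓▓░░░
                               ┃▓▓▓░░░▓▓▓░░░
                               ┃░░░▓▓▓░░░▓▓▓
                               ┃░░░▓▓▓░░░▓▓▓
                               ┃░░░▓▓▓░░░▓▓▓
                               ┗━━━━━━━━━━━━
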